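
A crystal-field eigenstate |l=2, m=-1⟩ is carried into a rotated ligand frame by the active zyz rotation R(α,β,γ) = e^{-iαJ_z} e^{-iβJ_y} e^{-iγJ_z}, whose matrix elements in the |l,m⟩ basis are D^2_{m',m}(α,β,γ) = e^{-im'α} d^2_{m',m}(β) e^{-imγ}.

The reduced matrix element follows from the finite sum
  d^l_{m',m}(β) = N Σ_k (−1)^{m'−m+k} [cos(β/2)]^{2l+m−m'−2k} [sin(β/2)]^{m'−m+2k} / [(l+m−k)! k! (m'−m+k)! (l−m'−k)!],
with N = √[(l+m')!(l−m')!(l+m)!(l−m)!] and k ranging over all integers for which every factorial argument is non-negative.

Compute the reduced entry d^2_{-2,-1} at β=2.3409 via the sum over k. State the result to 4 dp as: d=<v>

d=0.1090

d^2_{-2,-1}(β=2.3409) via the finite sum:
c=cos(2.340900/2)=0.389737, s=sin(2.340900/2)=0.920926; N=√[1·24·1·6]=12.000000
k∈{1} keeps every argument non-negative
  k=1: (−1)^0·12.0000/(6)·0.3897^3·0.9209^1 = +0.109036
d^2_{-2,-1}(2.3409) = +0.109036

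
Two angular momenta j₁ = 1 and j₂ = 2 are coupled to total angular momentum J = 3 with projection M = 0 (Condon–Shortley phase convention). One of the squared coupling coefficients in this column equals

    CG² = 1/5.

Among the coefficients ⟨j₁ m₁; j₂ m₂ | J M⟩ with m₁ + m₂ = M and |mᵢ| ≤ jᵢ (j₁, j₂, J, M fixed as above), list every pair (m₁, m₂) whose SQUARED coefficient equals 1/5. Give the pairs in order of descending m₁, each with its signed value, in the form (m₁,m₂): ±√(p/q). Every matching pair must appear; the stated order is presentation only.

Admissible pairs with m₁+m₂ = M = 0: (-1,1), (0,0), (1,-1)
  (m₁,m₂)=(1,-1): CG² = 1/5, CG = +√(1/5)   ← matches the target
  (m₁,m₂)=(0,0): CG² = 3/5, CG = +√(3/5)
  (m₁,m₂)=(-1,1): CG² = 1/5, CG = +√(1/5)   ← matches the target
Pairs with CG² = 1/5: (1,-1): +√(1/5); (-1,1): +√(1/5)

(1,-1): +√(1/5); (-1,1): +√(1/5)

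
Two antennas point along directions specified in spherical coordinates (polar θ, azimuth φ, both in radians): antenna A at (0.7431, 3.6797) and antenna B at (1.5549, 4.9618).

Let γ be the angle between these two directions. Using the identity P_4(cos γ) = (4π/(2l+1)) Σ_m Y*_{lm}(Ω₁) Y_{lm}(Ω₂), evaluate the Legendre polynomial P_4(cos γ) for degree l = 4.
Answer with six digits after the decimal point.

0.226098

Summing Y*_{l m}(θ₁,φ₁)·Y_{l m}(θ₂,φ₂) over m ∈ [−4, 4]; prefactor 4π/(2·4+1) = 1.396263:
  [-4]  conj(Y_{4,-4})(Ω₁) = (-0.050943, 0.077480) ; Y_{4,-4}(Ω₂) = (0.239857, -0.371626) ; Δ = (0.016574, 0.037516)
  [-3]  conj(Y_{4,-3})(Ω₁) = (0.012421, -0.285183) ; Y_{4,-3}(Ω₂) = (-0.013531, -0.014576) ; Δ = (-0.004325, 0.003678)
  [-2]  conj(Y_{4,-2})(Ω₁) = (0.203207, 0.376806) ; Y_{4,-2}(Ω₂) = (0.293167, -0.159710) ; Δ = (0.119753, 0.078013)
  [-1]  conj(Y_{4,-1})(Ω₁) = (-0.161048, -0.096123) ; Y_{4,-1}(Ω₂) = (-0.005565, -0.021846) ; Δ = (-0.001204, 0.004053)
  [+0]  conj(Y_{4,0})(Ω₁) = (-0.314849, -0.000000) ; Y_{4,0}(Ω₂) = (0.316555, 0.000000) ; Δ = (-0.099667, -0.000000)
  [+1]  conj(Y_{4,1})(Ω₁) = (0.161048, -0.096123) ; Y_{4,1}(Ω₂) = (0.005565, -0.021846) ; Δ = (-0.001204, -0.004053)
  [+2]  conj(Y_{4,2})(Ω₁) = (0.203207, -0.376806) ; Y_{4,2}(Ω₂) = (0.293167, 0.159710) ; Δ = (0.119753, -0.078013)
  [+3]  conj(Y_{4,3})(Ω₁) = (-0.012421, -0.285183) ; Y_{4,3}(Ω₂) = (0.013531, -0.014576) ; Δ = (-0.004325, -0.003678)
  [+4]  conj(Y_{4,4})(Ω₁) = (-0.050943, -0.077480) ; Y_{4,4}(Ω₂) = (0.239857, 0.371626) ; Δ = (0.016574, -0.037516)
Σ over m = (0.161931, 0.000000); ×(4π/9) → (0.226098, 0.000000). Real part: 0.226098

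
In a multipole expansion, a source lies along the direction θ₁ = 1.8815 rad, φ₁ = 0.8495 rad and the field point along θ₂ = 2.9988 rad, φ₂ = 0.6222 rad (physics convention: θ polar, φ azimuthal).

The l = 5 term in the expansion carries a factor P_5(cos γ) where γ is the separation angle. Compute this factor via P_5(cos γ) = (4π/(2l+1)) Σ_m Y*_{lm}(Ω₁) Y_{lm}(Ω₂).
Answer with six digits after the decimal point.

0.218674

Summing Y*_{l m}(θ₁,φ₁)·Y_{l m}(θ₂,φ₂) over m ∈ [−5, 5]; prefactor 4π/(2·5+1) = 1.142397:
  m=-5: Y*=-0.162813-0.324618i  Y=-0.000027-0.000001i  product +0.000004+0.000009i
  m=-4: Y*=+0.356703+0.093520i  Y=+0.000473+0.000362i  product +0.000135+0.000173i
  m=-3: Y*=+0.039311-0.026497i  Y=-0.002272-0.007456i  product -0.000287-0.000233i
  m=-2: Y*=-0.043214+0.335224i  Y=-0.021123+0.062403i  product -0.020006-0.009778i
  m=-1: Y*=-0.025194-0.028650i  Y=+0.275614-0.197680i  product -0.012607-0.002916i
  m=+0: Y*=-0.322064-0.000000i  Y=-0.797790+0.000000i  product +0.256939+0.000000i
  m=+1: Y*=+0.025194-0.028650i  Y=-0.275614-0.197680i  product -0.012607+0.002916i
  m=+2: Y*=-0.043214-0.335224i  Y=-0.021123-0.062403i  product -0.020006+0.009778i
  m=+3: Y*=-0.039311-0.026497i  Y=+0.002272-0.007456i  product -0.000287+0.000233i
  m=+4: Y*=+0.356703-0.093520i  Y=+0.000473-0.000362i  product +0.000135-0.000173i
  m=+5: Y*=+0.162813-0.324618i  Y=+0.000027-0.000001i  product +0.000004-0.000009i
Total Σ_m = +0.191417-0.000000i. Multiply by 1.142397: +0.218674-0.000000i. P_5(cos γ) = 0.218674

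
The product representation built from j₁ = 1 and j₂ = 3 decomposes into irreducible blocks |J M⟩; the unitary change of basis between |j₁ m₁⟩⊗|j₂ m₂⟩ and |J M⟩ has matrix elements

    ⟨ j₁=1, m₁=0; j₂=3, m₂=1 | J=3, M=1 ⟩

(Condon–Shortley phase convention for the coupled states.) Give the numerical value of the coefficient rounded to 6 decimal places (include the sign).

√[7·1!1!5!/8! · 1!1!4!2!4!2!] = √(48)
  +(−1)^0/∏(0,1,1,4,0,1)! = 1/24  (running 1/24)
  +(−1)^1/∏(1,0,0,3,1,2)! = -1/12  (running -1/24)
⟨..|..⟩ = √(48)·(-1/24) = -0.288675

−√(1/12) ≈ -0.288675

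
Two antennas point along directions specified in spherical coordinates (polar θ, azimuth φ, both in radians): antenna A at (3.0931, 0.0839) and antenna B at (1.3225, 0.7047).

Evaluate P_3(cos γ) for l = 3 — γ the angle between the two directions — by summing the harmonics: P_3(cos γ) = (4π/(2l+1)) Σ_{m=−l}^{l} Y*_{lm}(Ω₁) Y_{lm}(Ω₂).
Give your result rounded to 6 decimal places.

Term-by-term m-sum for l=3 (normalisation 4π/7 = 1.795196):
  term(m=-3) = -0.000005-0.000017i   from Y*(Ω₁)=+0.000046+0.000012i, Y(Ω₂)=-0.196449-0.325285i
  term(m=-2) = -0.000183+0.000536i   from Y*(Ω₁)=-0.002365-0.000401i, Y(Ω₂)=+0.037922-0.232921i
  term(m=-1) = -0.011113+0.007947i   from Y*(Ω₁)=+0.062259+0.005236i, Y(Ω₂)=-0.166584+0.141656i
  term(m=+0) = +0.183372+0.000000i   from Y*(Ω₁)=-0.741096-0.000000i, Y(Ω₂)=-0.247434+0.000000i
  term(m=+1) = -0.011113-0.007947i   from Y*(Ω₁)=-0.062259+0.005236i, Y(Ω₂)=+0.166584+0.141656i
  term(m=+2) = -0.000183-0.000536i   from Y*(Ω₁)=-0.002365+0.000401i, Y(Ω₂)=+0.037922+0.232921i
  term(m=+3) = -0.000005+0.000017i   from Y*(Ω₁)=-0.000046+0.000012i, Y(Ω₂)=+0.196449-0.325285i
Accumulated sum +0.160770-0.000000i; after 4π/(2l+1) scaling, +0.288613-0.000000i ⇒ P_3 = 0.288613

0.288613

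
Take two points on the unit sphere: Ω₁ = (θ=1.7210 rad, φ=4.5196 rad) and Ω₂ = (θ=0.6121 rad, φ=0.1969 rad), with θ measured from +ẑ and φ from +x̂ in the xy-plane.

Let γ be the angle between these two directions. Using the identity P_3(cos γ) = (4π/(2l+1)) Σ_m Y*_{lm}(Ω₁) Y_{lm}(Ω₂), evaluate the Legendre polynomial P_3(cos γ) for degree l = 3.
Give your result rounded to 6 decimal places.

Expand P_3 via completeness: Σ_{m} conj(Y_{3,m}) at Ω₁ times Y_{3,m} at Ω₂ —
  m=-3: Y*=(0.220461, 0.337697)  Y=(0.065736, -0.044081)  product (0.029378, 0.012481)
  m=-2: Y*=(0.138529, -0.056228)  Y=(0.255013, -0.105959)  product (0.029369, -0.029017)
  m=-1: Y*=(0.054369, 0.278508)  Y=(0.427815, -0.085342)  product (0.047028, 0.114510)
  m=+0: Y*=(0.161274, -0.000000)  Y=(0.106668, 0.000000)  product (0.017203, 0.000000)
  m=+1: Y*=(-0.054369, 0.278508)  Y=(-0.427815, -0.085342)  product (0.047028, -0.114510)
  m=+2: Y*=(0.138529, 0.056228)  Y=(0.255013, 0.105959)  product (0.029369, 0.029017)
  m=+3: Y*=(-0.220461, 0.337697)  Y=(-0.065736, -0.044081)  product (0.029378, -0.012481)
Accumulated sum (0.228753, 0.000000); after 4π/(2l+1) scaling, (0.410656, 0.000000) ⇒ P_3 = 0.410656

0.410656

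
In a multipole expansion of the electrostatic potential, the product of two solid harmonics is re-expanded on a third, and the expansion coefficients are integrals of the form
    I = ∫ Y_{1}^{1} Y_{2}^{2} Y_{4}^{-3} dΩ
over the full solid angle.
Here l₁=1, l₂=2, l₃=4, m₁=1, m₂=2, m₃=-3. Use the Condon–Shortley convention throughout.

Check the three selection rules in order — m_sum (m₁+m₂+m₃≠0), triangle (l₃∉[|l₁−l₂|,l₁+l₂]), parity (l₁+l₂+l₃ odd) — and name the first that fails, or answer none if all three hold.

triangle

Σmᵢ = 0  ✓
l₃∈[|l₁−l₂|,l₁+l₂]=[1,3] required, l₃=4 fails  ✗
Σlᵢ = 7 ⇒ odd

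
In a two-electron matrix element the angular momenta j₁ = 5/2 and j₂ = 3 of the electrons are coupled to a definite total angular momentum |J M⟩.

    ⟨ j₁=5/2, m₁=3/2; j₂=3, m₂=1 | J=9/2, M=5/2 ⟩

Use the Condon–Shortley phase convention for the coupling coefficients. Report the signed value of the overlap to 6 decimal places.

+0.317821  (= +√(10/99))

triangle: 1!×4!×5!/11! = 2880/39916800
(j±m)!: 4!×1!×4!×2!×7!×2! = 11612160
prefactor² = (2J+1)×Δ×N² = 92160/11
  k=0: +1/(0!×1!×1!×4!×3!×1!) = 1/144
  k=1: −1/(1!×0!×0!×3!×4!×2!) = -1/288
Σ = 1/288  ⇒  CG² = 92160/11×(1/288)² = 10/99
CG = +√(10/99) = +0.317821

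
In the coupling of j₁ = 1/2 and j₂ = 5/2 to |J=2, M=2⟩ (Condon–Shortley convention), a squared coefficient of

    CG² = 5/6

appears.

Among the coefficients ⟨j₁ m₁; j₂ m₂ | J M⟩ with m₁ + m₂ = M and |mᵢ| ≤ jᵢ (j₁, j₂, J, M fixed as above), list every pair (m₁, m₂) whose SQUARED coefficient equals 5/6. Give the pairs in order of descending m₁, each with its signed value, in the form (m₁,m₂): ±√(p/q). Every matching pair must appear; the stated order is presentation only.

(-1/2,5/2): −√(5/6)

Admissible pairs with m₁+m₂ = M = 2: (-1/2,5/2), (1/2,3/2)
  (m₁,m₂)=(1/2,3/2): CG² = 1/6, CG = +√(1/6)
  (m₁,m₂)=(-1/2,5/2): CG² = 5/6, CG = −√(5/6)   ← matches the target
Pairs with CG² = 5/6: (-1/2,5/2): −√(5/6)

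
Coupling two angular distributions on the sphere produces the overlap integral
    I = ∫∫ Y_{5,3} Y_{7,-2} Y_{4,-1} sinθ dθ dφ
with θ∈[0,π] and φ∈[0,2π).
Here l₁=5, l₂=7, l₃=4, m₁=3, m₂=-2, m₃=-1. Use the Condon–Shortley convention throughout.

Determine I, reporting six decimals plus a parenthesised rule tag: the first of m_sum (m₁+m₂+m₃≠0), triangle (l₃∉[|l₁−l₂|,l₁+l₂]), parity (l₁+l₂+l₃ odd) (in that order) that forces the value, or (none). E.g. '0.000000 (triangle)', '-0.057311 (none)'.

-0.140275 (none)

Rules hold: Σm=0, L=16 even, 2≤4≤12.
N = 11·15·9 = 1485
Δ = 8!·2!·6!/17! = 1/6126120
Racah Σ t=3..5: t=3:−1/69120 t=4:+1/20736 t=5:−1/69120 = 1/51840
⇒ 3j(5 7 4; 0 0 0)² = 280/21879, sgn +1
Racah Σ t=0..2: t=0:+1/9676800 t=1:−1/241920 t=2:+1/103680 = 163/29030400
⇒ 3j(5 7 4; 3 -2 -1)² = 26569/2042040, sgn -1
4πI² = N·(3j₀)²·(3jₘ)² = 132845/537251
I = -1·√(0.247268/4π) = -0.14027461
No selection rule forces the value: the integral is nonzero (none).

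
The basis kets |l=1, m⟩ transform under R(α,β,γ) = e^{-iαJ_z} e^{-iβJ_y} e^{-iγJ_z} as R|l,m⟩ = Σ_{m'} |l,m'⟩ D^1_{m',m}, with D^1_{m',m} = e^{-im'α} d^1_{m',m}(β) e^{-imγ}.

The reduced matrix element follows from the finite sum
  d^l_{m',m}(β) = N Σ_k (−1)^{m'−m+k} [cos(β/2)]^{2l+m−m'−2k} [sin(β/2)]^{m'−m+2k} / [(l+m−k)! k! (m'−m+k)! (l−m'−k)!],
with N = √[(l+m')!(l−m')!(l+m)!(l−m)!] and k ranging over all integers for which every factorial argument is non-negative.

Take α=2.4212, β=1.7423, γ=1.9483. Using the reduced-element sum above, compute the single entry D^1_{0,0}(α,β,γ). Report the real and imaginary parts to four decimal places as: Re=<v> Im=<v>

Re=-0.1707 Im=0.0000

Split into d^1_{0,0}(β=1.7423) × two z-phases.
c=cos(1.742300/2)=0.643947, s=sin(1.742300/2)=0.765070; N=√[1·1·1·1]=1.000000
Admissible k: 0..1 (factorial args all ≥0)
  k=0: (−1)^0·1.0000/(1)·0.6439^2·0.7651^0 = +0.414668
  k=1: (−1)^1·1.0000/(1)·0.6439^0·0.7651^2 = -0.585332
d^1_{0,0}(1.7423) = +0.414668 -0.585332 = -0.170664
Attach z-rotation phases: D = e^{-i(0)(2.4212)}·(-0.170664)·e^{-i(0)(1.9483)} = -0.170664+0.000000i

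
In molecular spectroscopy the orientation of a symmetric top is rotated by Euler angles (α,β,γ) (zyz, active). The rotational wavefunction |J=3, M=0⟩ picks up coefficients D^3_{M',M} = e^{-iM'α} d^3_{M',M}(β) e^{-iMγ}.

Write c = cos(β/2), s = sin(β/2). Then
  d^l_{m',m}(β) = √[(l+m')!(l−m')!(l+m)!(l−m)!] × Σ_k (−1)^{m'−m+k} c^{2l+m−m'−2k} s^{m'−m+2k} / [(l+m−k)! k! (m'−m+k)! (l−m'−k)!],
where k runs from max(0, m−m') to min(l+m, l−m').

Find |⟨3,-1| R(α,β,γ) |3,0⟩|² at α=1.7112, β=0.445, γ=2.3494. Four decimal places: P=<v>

P=0.3282

Split into d^3_{-1,0}(β=0.4450) × two z-phases.
With c≡cos(β/2)=0.975349 and s≡sin(β/2)=0.220669, N=[2·24·6·6]^{1/2}=41.569219
The bounds max(0,m−m')=1 and min(l+m,l−m')=3 give 3 terms
  k=1: (−1)^0·41.5692/(12)·0.9753^5·0.2207^1 = +0.674732
  k=2: (−1)^1·41.5692/(4)·0.9753^3·0.2207^3 = -0.103613
  k=3: (−1)^2·41.5692/(12)·0.9753^1·0.2207^5 = +0.001768
d^3_{-1,0}(0.4450) = +0.674732 -0.103613 +0.001768 = +0.572887
|D^3_{-1,0}|² = |d^3_{-1,0}(β)|² = (+0.572887)² = 0.328199 (the z-rotation phases have unit modulus)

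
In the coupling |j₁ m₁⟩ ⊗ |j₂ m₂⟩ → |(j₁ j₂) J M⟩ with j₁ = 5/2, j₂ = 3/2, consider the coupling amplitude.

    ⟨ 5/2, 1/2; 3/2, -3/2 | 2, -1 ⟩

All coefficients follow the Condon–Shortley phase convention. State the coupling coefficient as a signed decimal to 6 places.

+√(9/28) ≈ +0.566947

j₁+j₂−J=2  J+j₁−j₂=3  J−j₁+j₂=1  j₁+j₂+J+1=7
(j₁±m₁, j₂±m₂, J±M) = (3,2,0,3,1,3)
P² = 36/7
sum k=0..0:
  [0] +1/4 = 1/4
S = 1/4
C² = P²·S² = 9/28 ; C = +0.566947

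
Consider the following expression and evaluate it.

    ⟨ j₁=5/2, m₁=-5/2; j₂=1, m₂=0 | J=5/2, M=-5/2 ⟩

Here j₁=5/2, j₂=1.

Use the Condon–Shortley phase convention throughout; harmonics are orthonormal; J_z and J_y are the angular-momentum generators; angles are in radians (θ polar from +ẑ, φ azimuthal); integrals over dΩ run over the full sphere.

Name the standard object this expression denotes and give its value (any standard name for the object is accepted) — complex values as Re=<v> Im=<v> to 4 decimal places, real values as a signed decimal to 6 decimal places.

This is a Clebsch–Gordan (vector-coupling) coefficient.
triangle: 1!×4!×1!/7! = 24/5040
(j±m)!: 0!×5!×1!×1!×0!×5! = 14400
prefactor² = (2J+1)×Δ×N² = 2880/7
  k=1: −1/(1!×0!×4!×0!×0!×1!) = -1/24
Σ = -1/24  ⇒  CG² = 2880/7×(-1/24)² = 5/7
CG = −√(5/7) = -0.845154

Clebsch–Gordan coefficient, −√(5/7) ≈ -0.845154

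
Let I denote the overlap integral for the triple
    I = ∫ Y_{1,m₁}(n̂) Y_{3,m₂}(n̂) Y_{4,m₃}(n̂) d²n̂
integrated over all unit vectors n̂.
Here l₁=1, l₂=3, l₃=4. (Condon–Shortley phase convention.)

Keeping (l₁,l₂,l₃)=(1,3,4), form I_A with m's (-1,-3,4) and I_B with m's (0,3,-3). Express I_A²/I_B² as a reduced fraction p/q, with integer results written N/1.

Shared (l₁,l₂,l₃)=(1,3,4): N and (l;000)² cancel in I_A²/I_B².
A: Δ = 0!·2!·6!/9! = 1/252; Racah Σ t=0..0: t=0:+1/1440 = 1/1440; ⇒ 3j(1 3 4; -1 -3 4)² = 1/9, sgn +1
B: Δ = 0!·2!·6!/9! = 1/252; Racah Σ t=0..0: t=0:+1/720 = 1/720; ⇒ 3j(1 3 4; 0 3 -3)² = 1/36, sgn -1
I_A²/I_B² = (1/9)/(1/36) = 4/1

4/1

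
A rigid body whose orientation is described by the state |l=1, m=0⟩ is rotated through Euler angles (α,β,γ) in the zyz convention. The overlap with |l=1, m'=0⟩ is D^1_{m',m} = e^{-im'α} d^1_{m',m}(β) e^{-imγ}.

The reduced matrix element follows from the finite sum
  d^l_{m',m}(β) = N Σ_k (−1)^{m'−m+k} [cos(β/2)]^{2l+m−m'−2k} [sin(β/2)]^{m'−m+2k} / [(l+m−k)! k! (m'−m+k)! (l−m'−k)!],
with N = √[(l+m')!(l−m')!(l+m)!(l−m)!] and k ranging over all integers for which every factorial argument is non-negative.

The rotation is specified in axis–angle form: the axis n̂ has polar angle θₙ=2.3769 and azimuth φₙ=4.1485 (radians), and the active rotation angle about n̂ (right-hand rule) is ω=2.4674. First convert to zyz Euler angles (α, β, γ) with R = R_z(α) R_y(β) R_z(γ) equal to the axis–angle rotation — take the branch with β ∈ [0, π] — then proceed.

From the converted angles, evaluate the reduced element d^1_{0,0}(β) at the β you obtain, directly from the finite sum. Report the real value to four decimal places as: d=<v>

Axis–angle → zyz. n̂ = (sinθₙcosφₙ, sinθₙsinφₙ, cosθₙ) = (-0.370027, -0.585133, -0.721595), ω = 2.4674.
R = I cosω + sinω [n̂]ₓ + (1−cosω) n̂n̂ᵀ gives
  R = [-0.537328, +0.836127, +0.110321; -0.064809, -0.171359, +0.983075; +0.840879, +0.521084, +0.146265]
β = atan2(√(R₁₃²+R₂₃²), R₃₃) = 1.424005; α = atan2(R₂₃, R₁₃) mod 2π = 1.459043; γ = atan2(R₃₂, −R₃₁) mod 2π = 2.586821
d^1_{0,0}(β=1.4240) via the finite sum:
c=cos(1.424005/2)=0.757055, s=sin(1.424005/2)=0.653351; N=√[1·1·1·1]=1.000000
k∈{0,1} keeps every argument non-negative
  k=0: (−1)^0·1.0000/(1)·0.7571^2·0.6534^0 = +0.573132
  k=1: (−1)^1·1.0000/(1)·0.7571^0·0.6534^2 = -0.426868
d^1_{0,0}(1.4240) = +0.573132 -0.426868 = +0.146265

d=0.1463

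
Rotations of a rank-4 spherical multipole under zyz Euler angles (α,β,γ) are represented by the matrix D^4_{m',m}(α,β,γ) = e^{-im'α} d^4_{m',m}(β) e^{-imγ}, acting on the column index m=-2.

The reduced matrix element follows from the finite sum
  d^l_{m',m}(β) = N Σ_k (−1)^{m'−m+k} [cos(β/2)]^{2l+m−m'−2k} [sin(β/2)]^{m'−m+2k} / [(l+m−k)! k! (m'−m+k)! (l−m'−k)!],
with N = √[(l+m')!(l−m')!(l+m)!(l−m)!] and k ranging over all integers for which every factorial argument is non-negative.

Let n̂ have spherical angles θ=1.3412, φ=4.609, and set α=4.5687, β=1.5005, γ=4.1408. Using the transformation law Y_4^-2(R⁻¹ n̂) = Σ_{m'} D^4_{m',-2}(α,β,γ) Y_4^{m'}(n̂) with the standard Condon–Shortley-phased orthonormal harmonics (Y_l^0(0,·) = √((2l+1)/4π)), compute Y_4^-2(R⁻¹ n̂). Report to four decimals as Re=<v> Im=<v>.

Re=-0.0411 Im=0.0318

Need the full column D^4_{m',-2} for m'=−4..4 at α=4.5687, β=1.5005, γ=4.1408.
cos(β/2)=0.731518, sin(β/2)=0.681822
d^4_{-4,-2}: single k=2 term ⇒ +0.376940;  D = +0.055262+0.372867i
d^4_{-3,-2}: k∈[1..2] ⇒ +0.285964 -0.745288 = -0.459324;  D = +0.459321-0.001584i
d^4_{-2,-2}: k∈[0..2] ⇒ +0.081998 -0.854820 +0.928273 = +0.155451;  D = +0.021729-0.153925i
d^4_{-1,-2}: k∈[0..2] ⇒ -0.324253 +1.408462 -0.815727 = +0.268482;  D = +0.257732+0.075210i
d^4_{0,-2}: k∈[0..2] ⇒ +0.675794 -1.565576 +0.510031 = -0.379751;  D = +0.157485-0.345557i
d^4_{1,-2}: k∈[0..2] ⇒ -0.938974 +1.223590 -0.212597 = +0.072019;  D = -0.060582-0.038943i
d^4_{2,-2}: k∈[0..2] ⇒ +0.928273 -0.645144 +0.046705 = +0.329834;  D = +0.216244-0.249056i
d^4_{3,-2}: k∈[0..1] ⇒ -0.647463 +0.187493 = -0.459970;  D = -0.300560-0.348190i
d^4_{4,-2}: single k=0 term ⇒ +0.284482;  D = -0.239747+0.153137i
Y_4^{m'}(θ=1.3412,φ=4.609) and Σ D·Y over m':
  (+0.0553+0.3729i)·(+0.3643+0.1599i)  (+0.4593-0.0016i)·(+0.0803-0.2505i)  (+0.0217-0.1539i)·(+0.1979+0.0415i)  (+0.2577+0.0752i)·(+0.0285-0.2750i)  (+0.1575-0.3456i)·(+0.1629+0.0000i)  (-0.0606-0.0389i)·(-0.0285-0.2750i)  (+0.2162-0.2491i)·(+0.1979-0.0415i)  (-0.3006-0.3482i)·(-0.0803-0.2505i)  (-0.2397+0.1531i)·(+0.3643-0.1599i)
Y_4^-2(R⁻¹ n̂) = -0.041096+0.031792i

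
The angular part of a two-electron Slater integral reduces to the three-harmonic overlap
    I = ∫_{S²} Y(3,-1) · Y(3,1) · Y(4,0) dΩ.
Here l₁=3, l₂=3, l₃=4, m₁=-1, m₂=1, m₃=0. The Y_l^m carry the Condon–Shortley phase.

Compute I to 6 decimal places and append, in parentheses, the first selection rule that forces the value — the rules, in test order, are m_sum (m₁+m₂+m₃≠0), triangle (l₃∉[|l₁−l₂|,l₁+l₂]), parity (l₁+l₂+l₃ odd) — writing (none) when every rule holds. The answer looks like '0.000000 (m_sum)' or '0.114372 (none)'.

Checks pass: Σm=0; 10 even; l₃=4∈[0,6].
(2·3+1)(2·3+1)(2·4+1) = 441
Δ: 2! 4! 4! / 11! → 1/34650
sum: t=0:+1/72 t=1:−1/16 t=2:+1/72 = -5/144
3j²(3 3 4; 0 0 0) = Δ·Π!·Σ² = 2/77  (sign -1)
sum: t=0:+1/1152 t=1:−1/36 t=2:+1/32 = 5/1152
3j²(3 3 4; -1 1 0) = Δ·Π!·Σ² = 1/1386  (sign +1)
combine: 4πI² = 441·2/77·1/1386 = 1/121
take √, sign -1: I = -0.02564498
No selection rule forces the value: the integral is nonzero (none).

-0.025645 (none)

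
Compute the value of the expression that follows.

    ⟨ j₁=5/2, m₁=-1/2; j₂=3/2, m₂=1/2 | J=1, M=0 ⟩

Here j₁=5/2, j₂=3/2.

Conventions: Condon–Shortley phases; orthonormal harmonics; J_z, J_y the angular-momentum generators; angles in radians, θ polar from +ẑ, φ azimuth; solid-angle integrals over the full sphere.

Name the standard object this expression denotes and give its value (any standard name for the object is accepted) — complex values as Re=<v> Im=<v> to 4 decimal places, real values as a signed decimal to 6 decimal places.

This is a Clebsch–Gordan (vector-coupling) coefficient.
√[3·3!2!0!/6! · 2!3!2!1!1!1!] = √(6/5)
  +(−1)^2/∏(2,1,1,0,1,0)! = 1/2  (running 1/2)
⟨..|..⟩ = √(6/5)·(1/2) = +0.547723

Clebsch–Gordan coefficient, +√(3/10) ≈ +0.547723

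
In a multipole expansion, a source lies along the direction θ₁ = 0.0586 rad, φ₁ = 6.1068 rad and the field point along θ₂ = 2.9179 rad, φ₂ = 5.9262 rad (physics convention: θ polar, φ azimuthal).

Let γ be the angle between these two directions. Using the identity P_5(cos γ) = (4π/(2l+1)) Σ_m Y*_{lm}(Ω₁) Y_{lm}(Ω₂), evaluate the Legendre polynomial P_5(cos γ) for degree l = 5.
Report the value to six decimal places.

Term-by-term m-sum for l=5 (normalisation 4π/11 = 1.142397):
  term(m=-5) = +0.000000+0.000000i   from Y*(Ω₁)=+0.000000-0.000000i, Y(Ω₂)=-0.000053+0.000244i
  term(m=-4) = -0.000000-0.000000i   from Y*(Ω₁)=+0.000013-0.000011i, Y(Ω₂)=-0.000493-0.003430i
  term(m=-3) = +0.000014+0.000008i   from Y*(Ω₁)=+0.000478-0.000280i, Y(Ω₂)=+0.013678+0.025047i
  term(m=-2) = -0.001627-0.000615i   from Y*(Ω₁)=+0.010836-0.003989i, Y(Ω₂)=-0.113846-0.098643i
  term(m=-1) = +0.069150+0.012626i   from Y*(Ω₁)=+0.145965-0.026016i, Y(Ω₂)=+0.444217+0.165677i
  term(m=+0) = -0.561067+0.000000i   from Y*(Ω₁)=+0.911658-0.000000i, Y(Ω₂)=-0.615436+0.000000i
  term(m=+1) = +0.069150-0.012626i   from Y*(Ω₁)=-0.145965-0.026016i, Y(Ω₂)=-0.444217+0.165677i
  term(m=+2) = -0.001627+0.000615i   from Y*(Ω₁)=+0.010836+0.003989i, Y(Ω₂)=-0.113846+0.098643i
  term(m=+3) = +0.000014-0.000008i   from Y*(Ω₁)=-0.000478-0.000280i, Y(Ω₂)=-0.013678+0.025047i
  term(m=+4) = -0.000000+0.000000i   from Y*(Ω₁)=+0.000013+0.000011i, Y(Ω₂)=-0.000493+0.003430i
  term(m=+5) = +0.000000-0.000000i   from Y*(Ω₁)=-0.000000-0.000000i, Y(Ω₂)=+0.000053+0.000244i
Total Σ_m = -0.425994+0.000000i. Multiply by 1.142397: -0.486654+0.000000i. P_5(cos γ) = -0.486654

-0.486654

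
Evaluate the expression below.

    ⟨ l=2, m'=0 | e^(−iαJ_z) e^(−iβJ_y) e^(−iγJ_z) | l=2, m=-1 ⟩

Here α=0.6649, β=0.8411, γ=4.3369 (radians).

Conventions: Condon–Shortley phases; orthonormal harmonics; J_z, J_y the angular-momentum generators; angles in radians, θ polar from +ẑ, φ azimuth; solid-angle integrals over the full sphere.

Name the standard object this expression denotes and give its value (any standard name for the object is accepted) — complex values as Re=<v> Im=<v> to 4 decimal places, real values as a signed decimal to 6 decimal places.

This is a Wigner D-matrix element — the rotation-matrix element ⟨l m'| R(α,β,γ) |l m⟩ in the angular-momentum basis.
First d^2_{0,-1}(β=0.8411), then the phase factors e^{-i(0)α} and e^{-i(-1)γ}:
With c≡cos(β/2)=0.912865 and s≡sin(β/2)=0.408263, N=[2·2·1·6]^{1/2}=4.898979
Admissible k: 0..1 (factorial args all ≥0)
  k=0: (−1)^1·4.8990/(2)·0.9129^3·0.4083^1 = -0.760736
  k=1: (−1)^2·4.8990/(2)·0.9129^1·0.4083^3 = +0.152160
d^2_{0,-1}(0.8411) = -0.760736 +0.152160 = -0.608576
Attach z-rotation phases: D = e^{-i(0)(0.6649)}·(-0.608576)·e^{-i(-1)(4.3369)} = +0.223182+0.566176i

Wigner D-matrix element, Re=0.2232 Im=0.5662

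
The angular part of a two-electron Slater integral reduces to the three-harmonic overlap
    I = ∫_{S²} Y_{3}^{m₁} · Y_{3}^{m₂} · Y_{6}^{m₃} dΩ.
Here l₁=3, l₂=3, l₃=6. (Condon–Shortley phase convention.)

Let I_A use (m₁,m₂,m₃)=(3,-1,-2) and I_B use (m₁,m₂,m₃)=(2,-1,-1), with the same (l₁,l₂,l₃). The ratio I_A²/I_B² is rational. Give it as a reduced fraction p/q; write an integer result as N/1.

4/15

Same 3,3,6: normalisation and zero-m 3j drop out of the ratio.
A: Δ: 0! 6! 6! / 13! → 1/12012; sum: t=0:+1/34560 = 1/34560; 3j²(3 3 6; 3 -1 -2) = Δ·Π!·Σ² = 1/429  (sign +1)
B: Δ: 0! 6! 6! / 13! → 1/12012; sum: t=0:+1/5760 = 1/5760; 3j²(3 3 6; 2 -1 -1) = Δ·Π!·Σ² = 5/572  (sign -1)
I_A²/I_B² = (1/429)/(5/572) = 4/15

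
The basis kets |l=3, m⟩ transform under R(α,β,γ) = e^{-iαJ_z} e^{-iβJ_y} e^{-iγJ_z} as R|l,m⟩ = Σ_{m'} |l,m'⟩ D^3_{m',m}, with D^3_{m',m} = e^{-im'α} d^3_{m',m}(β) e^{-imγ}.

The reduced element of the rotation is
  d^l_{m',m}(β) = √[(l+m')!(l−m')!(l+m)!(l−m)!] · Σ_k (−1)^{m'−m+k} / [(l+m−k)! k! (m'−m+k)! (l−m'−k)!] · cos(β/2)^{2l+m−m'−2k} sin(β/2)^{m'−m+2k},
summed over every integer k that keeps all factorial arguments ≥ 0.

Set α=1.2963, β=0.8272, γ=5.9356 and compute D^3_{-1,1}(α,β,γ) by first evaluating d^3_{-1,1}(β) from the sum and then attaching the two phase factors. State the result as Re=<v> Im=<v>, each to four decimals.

Re=-0.0373 Im=0.5092

D^3_{-1,1}(1.2963,0.8272,5.9356) = e^{-i·-1·1.2963}·d^3_{-1,1}(0.8272)·e^{-i·1·5.9356}. Compute d first:
Half-angle: c=0.915680, s=0.401908. N=√(2·24·24·2)=48.000000
The bounds max(0,m−m')=2 and min(l+m,l−m')=4 give 3 terms
  k=2: (−1)^0·48.0000/(8)·0.9157^4·0.4019^2 = +0.681365
  k=3: (−1)^1·48.0000/(6)·0.9157^2·0.4019^4 = -0.175019
  k=4: (−1)^2·48.0000/(48)·0.9157^0·0.4019^6 = +0.004215
d^3_{-1,1}(0.8272) = +0.681365 -0.175019 +0.004215 = +0.510561
Attach z-rotation phases: D = e^{-i(-1)(1.2963)}·(+0.510561)·e^{-i(1)(5.9356)} = -0.037283+0.509198i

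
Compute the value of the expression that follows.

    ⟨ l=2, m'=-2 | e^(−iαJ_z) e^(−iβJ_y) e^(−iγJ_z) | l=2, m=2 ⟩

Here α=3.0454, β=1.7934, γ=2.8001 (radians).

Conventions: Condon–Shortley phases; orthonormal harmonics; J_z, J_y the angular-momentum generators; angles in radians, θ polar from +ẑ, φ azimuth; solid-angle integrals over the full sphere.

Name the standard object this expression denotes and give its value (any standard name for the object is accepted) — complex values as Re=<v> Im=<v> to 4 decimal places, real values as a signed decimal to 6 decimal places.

Wigner D-matrix element, Re=0.3286 Im=0.1755

This is a Wigner D-matrix element — the rotation-matrix element ⟨l m'| R(α,β,γ) |l m⟩ in the angular-momentum basis.
Split into d^2_{-2,2}(β=1.7934) × two z-phases.
Half-angle: c=0.624192, s=0.781271. N=√(1·24·24·1)=24.000000
Admissible k: 4..4 (factorial args all ≥0)
  k=4: (−1)^0·24.0000/(24)·0.6242^0·0.7813^4 = +0.372570
d^2_{-2,2}(1.7934) = +0.372570
Phases: e^{-i·(-2)·3.0454}=+0.981551-0.191201i, e^{-i·(2)·2.8001}=+0.775692+0.631112i ⇒ D=+0.328625+0.175538i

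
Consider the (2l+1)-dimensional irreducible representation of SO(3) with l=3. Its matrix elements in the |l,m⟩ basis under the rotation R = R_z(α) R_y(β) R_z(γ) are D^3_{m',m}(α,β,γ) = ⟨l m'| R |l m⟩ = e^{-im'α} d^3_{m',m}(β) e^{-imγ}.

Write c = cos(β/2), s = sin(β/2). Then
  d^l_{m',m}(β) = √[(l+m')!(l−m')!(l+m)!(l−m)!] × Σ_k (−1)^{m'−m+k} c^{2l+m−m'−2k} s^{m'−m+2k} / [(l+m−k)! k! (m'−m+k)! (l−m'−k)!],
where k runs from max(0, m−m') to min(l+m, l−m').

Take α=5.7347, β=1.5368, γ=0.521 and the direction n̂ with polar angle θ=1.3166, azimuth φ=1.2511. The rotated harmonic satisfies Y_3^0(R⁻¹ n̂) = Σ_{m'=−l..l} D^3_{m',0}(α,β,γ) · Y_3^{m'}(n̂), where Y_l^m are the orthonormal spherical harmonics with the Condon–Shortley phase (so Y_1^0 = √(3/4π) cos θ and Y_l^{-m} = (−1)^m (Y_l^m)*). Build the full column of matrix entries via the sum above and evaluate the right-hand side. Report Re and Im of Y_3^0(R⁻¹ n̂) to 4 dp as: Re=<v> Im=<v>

Re=0.2185 Im=0.0000

Need the full column D^3_{m',0} for m'=−3..3 at α=5.7347, β=1.5368, γ=0.5210.
cos(β/2)=0.719024, sin(β/2)=0.694986
d^3_{-3,0}: single k=3 term ⇒ +0.558049;  D = -0.041625-0.556494i
d^3_{-2,0}: k∈[2..3] ⇒ +0.707107 -0.660618 = +0.046489;  D = +0.021212-0.041367i
d^3_{-1,0}: k∈[1..3] ⇒ +0.462681 -1.296788 +0.403843 = -0.430263;  D = -0.367150+0.224337i
d^3_{0,0}: k∈[0..3] ⇒ +0.138184 -1.161895 +1.085506 -0.112682 = -0.050886;  D = -0.050886+0.000000i
d^3_{1,0}: k∈[0..2] ⇒ -0.462681 +1.296788 -0.403843 = +0.430263;  D = +0.367150+0.224337i
d^3_{2,0}: k∈[0..1] ⇒ +0.707107 -0.660618 = +0.046489;  D = +0.021212+0.041367i
d^3_{3,0}: single k=0 term ⇒ -0.558049;  D = +0.041625-0.556494i
Y_3^{m'}(θ=1.3166,φ=1.2511) and Σ D·Y over m':
  (-0.0416-0.5565i)·(-0.3097+0.2172i)  (+0.0212-0.0414i)·(-0.1932-0.1437i)  (-0.3671+0.2243i)·(-0.0672+0.2031i)  (-0.0509+0.0000i)·(-0.2519+0.0000i)  (+0.3671+0.2243i)·(+0.0672+0.2031i)  (+0.0212+0.0414i)·(-0.1932+0.1437i)  (+0.0416-0.5565i)·(+0.3097+0.2172i)
Y_3^0(R⁻¹ n̂) = +0.218550+0.000000i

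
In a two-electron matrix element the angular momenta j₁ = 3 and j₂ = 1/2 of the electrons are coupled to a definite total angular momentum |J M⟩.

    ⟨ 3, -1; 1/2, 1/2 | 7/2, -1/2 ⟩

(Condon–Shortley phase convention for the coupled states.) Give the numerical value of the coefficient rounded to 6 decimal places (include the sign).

√[8·0!6!1!/8! · 2!4!1!0!3!4!] = √(6912/7)
  +(−1)^0/∏(0,0,4,1,2,0)! = 1/48  (running 1/48)
⟨..|..⟩ = √(6912/7)·(1/48) = +0.654654

+0.654654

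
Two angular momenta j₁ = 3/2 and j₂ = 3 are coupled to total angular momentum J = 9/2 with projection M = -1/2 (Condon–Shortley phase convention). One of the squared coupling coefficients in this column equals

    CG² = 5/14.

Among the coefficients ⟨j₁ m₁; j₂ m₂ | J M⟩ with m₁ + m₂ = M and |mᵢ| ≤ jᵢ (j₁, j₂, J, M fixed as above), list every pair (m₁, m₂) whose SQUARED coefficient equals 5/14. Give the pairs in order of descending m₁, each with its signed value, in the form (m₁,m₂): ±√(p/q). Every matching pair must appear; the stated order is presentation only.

(1/2,-1): +√(5/14)

Admissible pairs with m₁+m₂ = M = -1/2: (-3/2,1), (-1/2,0), (1/2,-1), (3/2,-2)
  (m₁,m₂)=(3/2,-2): CG² = 1/21, CG = +√(1/21)
  (m₁,m₂)=(1/2,-1): CG² = 5/14, CG = +√(5/14)   ← matches the target
  (m₁,m₂)=(-1/2,0): CG² = 10/21, CG = +√(10/21)
  (m₁,m₂)=(-3/2,1): CG² = 5/42, CG = +√(5/42)
Pairs with CG² = 5/14: (1/2,-1): +√(5/14)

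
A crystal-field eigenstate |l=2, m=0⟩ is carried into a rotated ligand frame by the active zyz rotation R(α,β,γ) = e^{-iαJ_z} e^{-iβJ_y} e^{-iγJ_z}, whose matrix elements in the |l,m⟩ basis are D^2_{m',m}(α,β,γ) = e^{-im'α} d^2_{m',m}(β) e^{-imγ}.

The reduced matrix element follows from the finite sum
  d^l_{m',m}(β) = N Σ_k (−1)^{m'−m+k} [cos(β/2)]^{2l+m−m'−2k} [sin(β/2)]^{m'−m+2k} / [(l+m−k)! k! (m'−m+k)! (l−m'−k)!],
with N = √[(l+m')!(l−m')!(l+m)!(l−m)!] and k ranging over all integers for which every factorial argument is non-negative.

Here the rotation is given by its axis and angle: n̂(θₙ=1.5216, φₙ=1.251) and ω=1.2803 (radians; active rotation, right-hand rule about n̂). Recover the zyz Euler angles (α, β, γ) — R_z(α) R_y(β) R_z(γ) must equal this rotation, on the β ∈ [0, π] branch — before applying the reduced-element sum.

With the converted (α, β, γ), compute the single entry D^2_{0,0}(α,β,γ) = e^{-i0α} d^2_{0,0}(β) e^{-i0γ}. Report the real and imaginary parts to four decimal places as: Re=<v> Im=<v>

Axis–angle → zyz. n̂ = (sinθₙcosφₙ, sinθₙsinφₙ, cosθₙ) = (+0.313993, +0.948151, +0.049176), ω = 1.2803.
R = I cosω + sinω [n̂]ₓ + (1−cosω) n̂n̂ᵀ gives
  R = [+0.356780, +0.165323, +0.919443; +0.259556, +0.927922, -0.267566; -0.897407, +0.334109, +0.288153]
β = atan2(√(R₁₃²+R₂₃²), R₃₃) = 1.278498; α = atan2(R₂₃, R₁₃) mod 2π = 5.999998; γ = atan2(R₃₂, −R₃₁) mod 2π = 0.356405
Split into d^2_{0,0}(β=1.2785) × two z-phases.
Half-angle: c=0.802544, s=0.596593. N=√(2·2·2·2)=4.000000
The bounds max(0,m−m')=0 and min(l+m,l−m')=2 give 3 terms
  k=0: (−1)^0·4.0000/(4)·0.8025^4·0.5966^0 = +0.414835
  k=1: (−1)^1·4.0000/(1)·0.8025^2·0.5966^2 = -0.916968
  k=2: (−1)^2·4.0000/(4)·0.8025^0·0.5966^4 = +0.126681
d^2_{0,0}(1.2785) = +0.414835 -0.916968 +0.126681 = -0.375451
Attach z-rotation phases: D = e^{-i(0)(6.0000)}·(-0.375451)·e^{-i(0)(0.3564)} = -0.375451+0.000000i

Re=-0.3755 Im=0.0000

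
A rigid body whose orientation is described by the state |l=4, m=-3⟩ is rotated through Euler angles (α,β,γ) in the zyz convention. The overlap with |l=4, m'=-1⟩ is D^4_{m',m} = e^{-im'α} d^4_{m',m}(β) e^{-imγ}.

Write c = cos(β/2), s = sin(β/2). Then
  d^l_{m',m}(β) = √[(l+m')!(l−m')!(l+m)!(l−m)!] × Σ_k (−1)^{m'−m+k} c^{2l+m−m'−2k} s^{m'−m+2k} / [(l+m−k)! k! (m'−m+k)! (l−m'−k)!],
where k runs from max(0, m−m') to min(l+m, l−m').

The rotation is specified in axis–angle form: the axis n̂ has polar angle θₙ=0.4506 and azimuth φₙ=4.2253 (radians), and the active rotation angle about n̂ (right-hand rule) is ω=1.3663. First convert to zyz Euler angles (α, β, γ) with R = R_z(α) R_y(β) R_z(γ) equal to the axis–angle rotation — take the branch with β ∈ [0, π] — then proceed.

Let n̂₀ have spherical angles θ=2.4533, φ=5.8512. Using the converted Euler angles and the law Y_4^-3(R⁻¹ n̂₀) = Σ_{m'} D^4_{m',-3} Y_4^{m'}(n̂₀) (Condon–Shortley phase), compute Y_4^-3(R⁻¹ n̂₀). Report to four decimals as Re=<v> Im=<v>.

Re=-0.0079 Im=-0.0494

Axis–angle → zyz. n̂ = (sinθₙcosφₙ, sinθₙsinφₙ, cosθₙ) = (-0.203841, -0.384856, +0.900186), ω = 1.3663.
R = I cosω + sinω [n̂]ₓ + (1−cosω) n̂n̂ᵀ gives
  R = [+0.236187, -0.818911, -0.523069; +0.943947, +0.321110, -0.076495; +0.230605, -0.475682, +0.848851]
β = atan2(√(R₁₃²+R₂₃²), R₃₃) = 0.556989; α = atan2(R₂₃, R₁₃) mod 2π = 3.286806; γ = atan2(R₃₂, −R₃₁) mod 2π = 4.260984
Need the full column D^4_{m',-3} for m'=−4..4 at α=3.2868, β=0.5570, γ=4.2610.
cos(β/2)=0.961470, sin(β/2)=0.274908
d^4_{-4,-3}: single k=1 term ⇒ +0.590588;  D = +0.412551+0.422606i
d^4_{-3,-3}: k∈[0..1] ⇒ +0.730277 -0.417916 = +0.312360;  D = -0.248244-0.189589i
d^4_{-2,-3}: k∈[0..1] ⇒ -0.781274 +0.191615 = -0.589660;  D = -0.515481-0.286318i
d^4_{-1,-3}: k∈[0..1] ⇒ +0.473873 -0.064568 = +0.409305;  D = -0.382808-0.144875i
d^4_{0,-3}: k∈[0..1] ⇒ -0.201980 +0.016512 = -0.185467;  D = -0.181134-0.039856i
d^4_{1,-3}: k∈[0..1] ⇒ +0.064568 -0.003167 = +0.061400;  D = -0.061244-0.004378i
d^4_{2,-3}: k∈[0..1] ⇒ -0.015665 +0.000427 = -0.015238;  D = -0.015197+0.001124i
d^4_{3,-3}: k∈[0..1] ⇒ +0.002793 -0.000033 = +0.002761;  D = -0.002695+0.000600i
d^4_{4,-3}: single k=0 term ⇒ -0.000323;  D = -0.000302+0.000115i
Y_4^{m'}(θ=2.4533,φ=5.8512) and Σ D·Y over m':
  (+0.4126+0.4226i)·(-0.0113+0.0712i)  (-0.2482-0.1896i)·(-0.0672-0.2385i)  (-0.5155-0.2863i)·(+0.2784+0.3259i)  (-0.3828-0.1449i)·(-0.2478-0.1142i)  (-0.1811-0.0399i)·(-0.2583+0.0000i)  (-0.0612-0.0044i)·(+0.2478-0.1142i)  (-0.0152+0.0011i)·(+0.2784-0.3259i)  (-0.0027+0.0006i)·(+0.0672-0.2385i)  (-0.0003+0.0001i)·(-0.0113-0.0712i)
Y_4^-3(R⁻¹ n̂) = -0.007896-0.049379i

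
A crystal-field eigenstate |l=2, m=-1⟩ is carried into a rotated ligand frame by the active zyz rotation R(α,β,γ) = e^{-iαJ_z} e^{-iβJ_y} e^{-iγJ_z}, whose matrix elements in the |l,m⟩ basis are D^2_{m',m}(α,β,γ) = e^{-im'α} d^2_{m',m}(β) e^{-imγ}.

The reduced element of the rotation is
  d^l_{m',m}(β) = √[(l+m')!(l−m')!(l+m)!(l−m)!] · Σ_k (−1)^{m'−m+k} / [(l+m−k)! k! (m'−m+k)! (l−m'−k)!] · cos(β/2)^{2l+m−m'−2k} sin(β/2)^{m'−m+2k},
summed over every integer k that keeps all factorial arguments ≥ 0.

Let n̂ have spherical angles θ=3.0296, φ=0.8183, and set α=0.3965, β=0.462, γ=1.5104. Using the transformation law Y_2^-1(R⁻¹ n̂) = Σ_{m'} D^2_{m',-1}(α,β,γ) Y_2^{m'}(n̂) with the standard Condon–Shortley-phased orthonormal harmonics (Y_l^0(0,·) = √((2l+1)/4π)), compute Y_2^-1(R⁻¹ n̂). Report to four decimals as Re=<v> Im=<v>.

Re=-0.0508 Im=-0.3459

Need the full column D^2_{m',-1} for m'=−2..2 at α=0.3965, β=0.4620, γ=1.5104.
cos(β/2)=0.973438, sin(β/2)=0.228951
d^2_{-2,-1}: single k=1 term ⇒ +0.422374;  D = -0.282487+0.314008i
d^2_{-1,-1}: k∈[0..1] ⇒ +0.897911 -0.149013 = +0.748898;  D = -0.246995+0.706995i
d^2_{0,-1}: k∈[0..1] ⇒ -0.517301 +0.028616 = -0.488685;  D = -0.029497-0.487794i
d^2_{1,-1}: k∈[0..1] ⇒ +0.149013 -0.002748 = +0.146265;  D = +0.064527+0.131262i
d^2_{2,-1}: single k=0 term ⇒ -0.023365;  D = -0.017606-0.015361i
Y_2^{m'}(θ=3.0296,φ=0.8183) and Σ D·Y over m':
  (-0.2825+0.3140i)·(-0.0003-0.0048i)  (-0.2470+0.7070i)·(-0.0586+0.0626i)  (-0.0295-0.4878i)·(+0.6190+0.0000i)  (+0.0645+0.1313i)·(+0.0586+0.0626i)  (-0.0176-0.0154i)·(-0.0003+0.0048i)
Y_2^-1(R⁻¹ n̂) = -0.050810-0.345936i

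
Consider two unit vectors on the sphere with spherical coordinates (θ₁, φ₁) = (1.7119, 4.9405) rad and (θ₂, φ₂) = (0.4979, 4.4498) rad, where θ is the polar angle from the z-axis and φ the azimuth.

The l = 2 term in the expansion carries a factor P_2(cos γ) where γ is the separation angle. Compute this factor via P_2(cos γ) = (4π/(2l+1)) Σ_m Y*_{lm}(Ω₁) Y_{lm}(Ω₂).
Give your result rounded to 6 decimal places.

-0.370803

Expand P_2 via completeness: Σ_{m} conj(Y_{2,m}) at Ω₁ times Y_{2,m} at Ω₂ —
  [-2]  conj(Y_{2,-2})(Ω₁) = -0.33991 - 0.16681j ; Y_{2,-2}(Ω₂) = -0.07623 - 0.04417j ; Δ = 0.01854 + 0.02773j
  [-1]  conj(Y_{2,-1})(Ω₁) = -0.02433 + 0.10478j ; Y_{2,-1}(Ω₂) = -0.08415 + 0.31305j ; Δ = -0.03075 - 0.01643j
  [+0]  conj(Y_{2,0})(Ω₁) = -0.29668 + 0.00000j ; Y_{2,0}(Ω₂) = 0.41498 + 0.00000j ; Δ = -0.12311 + 0.00000j
  [+1]  conj(Y_{2,1})(Ω₁) = 0.02433 + 0.10478j ; Y_{2,1}(Ω₂) = 0.08415 + 0.31305j ; Δ = -0.03075 + 0.01643j
  [+2]  conj(Y_{2,2})(Ω₁) = -0.33991 + 0.16681j ; Y_{2,2}(Ω₂) = -0.07623 + 0.04417j ; Δ = 0.01854 - 0.02773j
Accumulated sum -0.14754 + 0.00000j; after 4π/(2l+1) scaling, -0.37080 + 0.00000j ⇒ P_2 = -0.370803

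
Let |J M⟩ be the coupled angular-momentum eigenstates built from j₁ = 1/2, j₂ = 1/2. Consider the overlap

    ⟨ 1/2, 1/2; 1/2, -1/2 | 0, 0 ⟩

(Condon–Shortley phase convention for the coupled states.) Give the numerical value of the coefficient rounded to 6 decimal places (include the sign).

triangle: 1!*0!*0!/2! = 1/2
(j±m)!: 1!*0!*0!*1!*0!*0! = 1
prefactor² = (2J+1)*Δ*N² = 1/2
  k=0: +1/(0!*1!*0!*0!*0!*0!) = 1
Σ = 1  ⇒  CG² = 1/2*1² = 1/2
CG = +√(1/2) = +0.707107

+0.707107  (= +√(1/2))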